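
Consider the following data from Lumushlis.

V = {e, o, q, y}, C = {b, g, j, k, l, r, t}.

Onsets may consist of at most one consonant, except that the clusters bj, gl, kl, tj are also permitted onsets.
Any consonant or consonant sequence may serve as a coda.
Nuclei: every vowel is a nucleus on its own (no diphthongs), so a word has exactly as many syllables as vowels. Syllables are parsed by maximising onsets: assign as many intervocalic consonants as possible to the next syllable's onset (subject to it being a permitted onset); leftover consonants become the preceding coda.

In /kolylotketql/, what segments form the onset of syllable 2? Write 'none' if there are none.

Nuclei (vowels): o, y, o, e, q → 5 syllables.
Between /o/ (V1) and /y/ (V2): just /l/ — single C goes to the following onset.
Between /y/ (V2) and /o/ (V3): /l/ is a single consonant, so it becomes the next onset.
Between /o/ (V3) and /e/ (V4): cluster /tk/ — the longest permitted-onset suffix is /k/; onset = /k/, preceding coda = /t/.
Between /e/ (V4) and /q/ (V5): /t/ is a single consonant, so it becomes the next onset.
Result: ko.ly.lot.ke.tql.
Syllable 2 is /ly/: onset /l/, nucleus /y/, coda ∅.

l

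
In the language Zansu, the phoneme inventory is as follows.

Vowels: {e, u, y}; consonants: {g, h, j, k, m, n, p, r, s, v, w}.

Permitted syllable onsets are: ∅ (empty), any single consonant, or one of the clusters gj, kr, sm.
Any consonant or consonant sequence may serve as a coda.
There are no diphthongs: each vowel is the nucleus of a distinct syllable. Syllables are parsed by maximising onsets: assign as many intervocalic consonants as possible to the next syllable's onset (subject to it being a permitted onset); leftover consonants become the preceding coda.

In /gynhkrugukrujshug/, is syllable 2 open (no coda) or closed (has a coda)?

open

The vowels are y, u, u, u, u — 5 nuclei, so 5 syllables.
/y…u/ gap (V1→V2): cluster /nhkr/ — the longest permitted-onset suffix is /kr/; onset = /kr/, preceding coda = /nh/.
/u…u/ gap (V2→V3): just /g/ — single C goes to the following onset.
/u…u/ gap (V3→V4): /kr/ is a licit onset in full, so it all attaches to the next syllable.
/u…u/ gap (V4→V5): cluster /jsh/ — the longest permitted-onset suffix is /h/; onset = /h/, preceding coda = /js/.
Syllabification: gynh.kru.gu.krujs.hug.
Syllable 2 is /kru/; it ends in its nucleus with no coda, so it is open.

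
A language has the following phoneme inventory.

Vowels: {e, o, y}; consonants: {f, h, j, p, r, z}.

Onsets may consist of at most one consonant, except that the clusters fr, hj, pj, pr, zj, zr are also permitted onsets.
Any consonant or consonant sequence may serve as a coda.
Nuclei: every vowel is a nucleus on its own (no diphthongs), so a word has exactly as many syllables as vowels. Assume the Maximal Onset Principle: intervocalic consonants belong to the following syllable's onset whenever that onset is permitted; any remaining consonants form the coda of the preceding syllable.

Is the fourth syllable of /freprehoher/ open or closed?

The vowels are e, e, o, e — 4 nuclei, so 4 syllables.
Between /e/ (V1) and /e/ (V2): /pr/ — entire cluster is a permitted onset → onset /pr/, coda ∅.
Between /e/ (V2) and /o/ (V3): just /h/ — single C goes to the following onset.
Between /o/ (V3) and /e/ (V4): /h/ → onset of the next syllable (single consonants are always licit onsets).
So the parse is fre.pre.ho.her.
Syllable 4 is /her/ with coda /r/, so it is closed.

closed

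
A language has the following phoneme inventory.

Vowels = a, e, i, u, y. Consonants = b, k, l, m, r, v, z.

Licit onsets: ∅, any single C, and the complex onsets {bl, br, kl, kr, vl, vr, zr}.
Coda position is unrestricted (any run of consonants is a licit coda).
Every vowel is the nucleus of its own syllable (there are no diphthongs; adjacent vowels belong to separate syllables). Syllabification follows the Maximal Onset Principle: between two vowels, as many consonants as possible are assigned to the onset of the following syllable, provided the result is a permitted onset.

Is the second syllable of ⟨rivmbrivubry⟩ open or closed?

open

Vowels present: i, i, u, y; each is a nucleus, giving 4 syllables.
σ1/σ2 boundary: cluster /vmbr/ — the longest permitted-onset suffix is /br/; onset = /br/, preceding coda = /vm/.
σ2/σ3 boundary: /v/ → onset of the next syllable (single consonants are always licit onsets).
σ3/σ4 boundary: /br/ — entire cluster is a permitted onset → onset /br/, coda ∅.
Syllabification: rivm.bri.vu.bry.
Syllable 2 is /bri/; it ends in its nucleus with no coda, so it is open.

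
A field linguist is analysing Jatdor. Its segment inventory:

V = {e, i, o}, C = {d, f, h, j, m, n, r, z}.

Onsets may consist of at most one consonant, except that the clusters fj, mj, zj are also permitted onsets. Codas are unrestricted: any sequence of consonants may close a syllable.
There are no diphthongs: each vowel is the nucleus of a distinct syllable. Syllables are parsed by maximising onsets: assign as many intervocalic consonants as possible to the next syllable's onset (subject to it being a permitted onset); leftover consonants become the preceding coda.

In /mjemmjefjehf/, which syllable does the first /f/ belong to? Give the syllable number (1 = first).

3

The vowels are e, e, e — 3 nuclei, so 3 syllables.
V1 /e/ – V2 /e/: /mmj/ splits as /m/ + /mj/ (/mj/ is the longest suffix that is a licit onset).
V2 /e/ – V3 /e/: cluster /fj/ — /fj/ is itself a permitted onset, so the whole cluster goes right; preceding coda = ∅.
So the parse is mjem.mje.fjehf.
The first /f/ is in the onset of syllable 3 (/fjehf/).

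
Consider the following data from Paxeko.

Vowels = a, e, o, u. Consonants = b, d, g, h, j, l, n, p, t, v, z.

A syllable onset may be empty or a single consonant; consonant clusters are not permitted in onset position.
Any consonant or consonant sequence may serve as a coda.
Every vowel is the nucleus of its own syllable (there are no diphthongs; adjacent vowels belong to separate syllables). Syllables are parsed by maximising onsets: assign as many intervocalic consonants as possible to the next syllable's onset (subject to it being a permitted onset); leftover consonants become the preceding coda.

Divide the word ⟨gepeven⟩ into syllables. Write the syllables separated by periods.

Vowels present: e, e, e; each is a nucleus, giving 3 syllables.
V1 /e/ – V2 /e/: just /p/ — single C goes to the following onset.
V2 /e/ – V3 /e/: /v/ is a single consonant, so it becomes the next onset.

ge.pe.ven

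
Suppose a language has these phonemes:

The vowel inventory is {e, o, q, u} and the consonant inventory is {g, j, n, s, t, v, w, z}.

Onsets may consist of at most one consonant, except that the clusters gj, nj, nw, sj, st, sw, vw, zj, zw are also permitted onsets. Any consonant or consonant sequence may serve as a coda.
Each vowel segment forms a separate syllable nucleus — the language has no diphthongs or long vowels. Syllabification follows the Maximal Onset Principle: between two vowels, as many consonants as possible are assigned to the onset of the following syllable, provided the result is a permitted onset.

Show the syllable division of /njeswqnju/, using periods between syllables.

nje.swq.nju

The vowels are e, q, u — 3 nuclei, so 3 syllables.
/e…q/ gap (V1→V2): /sw/ is a licit onset in full, so it all attaches to the next syllable.
/q…u/ gap (V2→V3): cluster /nj/ — /nj/ is itself a permitted onset, so the whole cluster goes right; preceding coda = ∅.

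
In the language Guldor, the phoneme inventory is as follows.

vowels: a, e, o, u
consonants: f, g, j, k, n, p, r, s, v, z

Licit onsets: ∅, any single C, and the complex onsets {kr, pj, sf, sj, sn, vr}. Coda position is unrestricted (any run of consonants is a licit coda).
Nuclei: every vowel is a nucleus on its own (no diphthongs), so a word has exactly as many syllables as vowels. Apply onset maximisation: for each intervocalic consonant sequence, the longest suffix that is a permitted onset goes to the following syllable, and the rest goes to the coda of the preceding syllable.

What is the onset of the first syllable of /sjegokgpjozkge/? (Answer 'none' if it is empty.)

The vowels are e, o, o, e — 4 nuclei, so 4 syllables.
Between /e/ (V1) and /o/ (V2): /g/ → onset of the next syllable (single consonants are always licit onsets).
Between /o/ (V2) and /o/ (V3): /kgpj/ splits as /kg/ + /pj/ (/pj/ is the longest suffix that is a licit onset).
Between /o/ (V3) and /e/ (V4): cluster /zkg/ — the longest permitted-onset suffix is /g/; onset = /g/, preceding coda = /zk/.
So the parse is sje.gokg.pjozk.ge.
Syllable 1 is /sje/: onset /sj/, nucleus /e/, coda ∅.

sj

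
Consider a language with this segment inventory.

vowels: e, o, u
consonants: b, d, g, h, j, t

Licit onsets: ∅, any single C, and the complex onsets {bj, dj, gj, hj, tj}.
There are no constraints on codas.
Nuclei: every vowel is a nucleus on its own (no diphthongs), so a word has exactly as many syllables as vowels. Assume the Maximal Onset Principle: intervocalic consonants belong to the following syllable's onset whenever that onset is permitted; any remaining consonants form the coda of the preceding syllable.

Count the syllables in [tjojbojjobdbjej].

4

Vowels present: o, o, o, e; each is a nucleus, giving 4 syllables.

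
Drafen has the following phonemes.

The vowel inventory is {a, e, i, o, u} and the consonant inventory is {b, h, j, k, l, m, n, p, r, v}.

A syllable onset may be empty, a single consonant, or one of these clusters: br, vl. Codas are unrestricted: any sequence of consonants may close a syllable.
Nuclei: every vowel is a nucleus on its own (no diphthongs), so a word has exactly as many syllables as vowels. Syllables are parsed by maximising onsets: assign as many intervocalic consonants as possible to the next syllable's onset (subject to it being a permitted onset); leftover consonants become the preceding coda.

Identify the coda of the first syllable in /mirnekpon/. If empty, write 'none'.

r

Vowels present: i, e, o; each is a nucleus, giving 3 syllables.
σ1/σ2 boundary: /rn/ splits as /r/ + /n/ (/n/ is the longest suffix that is a licit onset).
σ2/σ3 boundary: /kp/ splits as /k/ + /p/ (/p/ is the longest suffix that is a licit onset).
Syllabification: mir.nek.pon.
Syllable 1 is /mir/: onset /m/, nucleus /i/, coda /r/.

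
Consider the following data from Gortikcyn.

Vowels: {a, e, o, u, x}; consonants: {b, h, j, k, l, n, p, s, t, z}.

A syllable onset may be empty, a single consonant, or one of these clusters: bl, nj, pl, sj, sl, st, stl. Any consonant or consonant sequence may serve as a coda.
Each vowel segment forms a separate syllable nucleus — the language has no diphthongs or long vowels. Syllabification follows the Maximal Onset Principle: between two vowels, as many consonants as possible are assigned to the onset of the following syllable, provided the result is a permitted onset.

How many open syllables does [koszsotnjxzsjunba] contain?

1

Vowels present: o, o, x, u, a; each is a nucleus, giving 5 syllables.
/o…o/ gap (V1→V2): /szs/ — longest licit onset from the right is /s/, leaving /sz/ as coda.
/o…x/ gap (V2→V3): cluster /tnj/ — the longest permitted-onset suffix is /nj/; onset = /nj/, preceding coda = /t/.
/x…u/ gap (V3→V4): cluster /zsj/ — the longest permitted-onset suffix is /sj/; onset = /sj/, preceding coda = /z/.
/u…a/ gap (V4→V5): cluster /nb/ — the longest permitted-onset suffix is /b/; onset = /b/, preceding coda = /n/.
So the parse is kosz.sot.njxz.sjun.ba.
Classifying each syllable: /kosz/ (closed), /sot/ (closed), /njxz/ (closed), /sjun/ (closed), /ba/ (open).
Open syllables: 1.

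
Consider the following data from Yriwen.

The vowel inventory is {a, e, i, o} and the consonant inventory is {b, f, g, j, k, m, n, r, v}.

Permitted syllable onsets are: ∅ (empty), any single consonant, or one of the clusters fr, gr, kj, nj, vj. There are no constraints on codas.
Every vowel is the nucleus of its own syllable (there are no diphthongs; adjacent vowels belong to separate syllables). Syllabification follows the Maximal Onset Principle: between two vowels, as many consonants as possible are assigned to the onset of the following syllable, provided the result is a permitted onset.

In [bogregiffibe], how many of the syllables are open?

4

Nuclei (vowels): o, e, i, i, e → 5 syllables.
/o…e/ gap (V1→V2): cluster /gr/ — /gr/ is itself a permitted onset, so the whole cluster goes right; preceding coda = ∅.
/e…i/ gap (V2→V3): /g/ → onset of the next syllable (single consonants are always licit onsets).
/i…i/ gap (V3→V4): /ff/ — longest licit onset from the right is /f/, leaving /f/ as coda.
/i…e/ gap (V4→V5): just /b/ — single C goes to the following onset.
Syllabification: bo.gre.gif.fi.be.
Classifying each syllable: /bo/ (open), /gre/ (open), /gif/ (closed), /fi/ (open), /be/ (open).
Open syllables: 4.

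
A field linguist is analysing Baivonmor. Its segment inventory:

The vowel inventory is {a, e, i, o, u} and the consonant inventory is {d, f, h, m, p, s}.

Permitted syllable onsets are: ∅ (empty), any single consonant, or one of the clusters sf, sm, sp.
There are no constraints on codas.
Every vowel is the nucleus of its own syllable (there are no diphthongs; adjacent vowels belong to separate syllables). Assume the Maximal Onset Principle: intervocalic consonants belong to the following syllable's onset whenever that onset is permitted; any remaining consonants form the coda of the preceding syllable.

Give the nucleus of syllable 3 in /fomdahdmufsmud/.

Nuclei (vowels): o, a, u, u → 4 syllables.
The third nucleus (vowel 3 from the left) is /u/.

u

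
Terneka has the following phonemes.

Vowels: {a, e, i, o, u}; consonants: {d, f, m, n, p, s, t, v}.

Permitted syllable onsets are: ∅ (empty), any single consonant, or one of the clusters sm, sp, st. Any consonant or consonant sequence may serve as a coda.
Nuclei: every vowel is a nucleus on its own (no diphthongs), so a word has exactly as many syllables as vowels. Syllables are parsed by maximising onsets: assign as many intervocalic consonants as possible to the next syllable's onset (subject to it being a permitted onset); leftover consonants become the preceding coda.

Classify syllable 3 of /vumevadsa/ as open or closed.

Vowels present: u, e, a, a; each is a nucleus, giving 4 syllables.
V1 /u/ – V2 /e/: just /m/ — single C goes to the following onset.
V2 /e/ – V3 /a/: just /v/ — single C goes to the following onset.
V3 /a/ – V4 /a/: /ds/ splits as /d/ + /s/ (/s/ is the longest suffix that is a licit onset).
Syllabification: vu.me.vad.sa.
Syllable 3 is /vad/ with coda /d/, so it is closed.

closed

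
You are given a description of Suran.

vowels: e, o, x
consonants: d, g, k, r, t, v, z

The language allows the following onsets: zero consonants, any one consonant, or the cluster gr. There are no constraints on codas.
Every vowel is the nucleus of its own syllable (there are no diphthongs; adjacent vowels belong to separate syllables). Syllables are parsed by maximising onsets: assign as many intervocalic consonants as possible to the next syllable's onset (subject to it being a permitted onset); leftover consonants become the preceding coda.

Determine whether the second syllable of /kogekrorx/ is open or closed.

Vowels present: o, e, o, x; each is a nucleus, giving 4 syllables.
V1 /o/ – V2 /e/: /g/ is a single consonant, so it becomes the next onset.
V2 /e/ – V3 /o/: cluster /kr/ — the longest permitted-onset suffix is /r/; onset = /r/, preceding coda = /k/.
V3 /o/ – V4 /x/: just /r/ — single C goes to the following onset.
Syllabification: ko.gek.ro.rx.
Syllable 2 is /gek/ with coda /k/, so it is closed.

closed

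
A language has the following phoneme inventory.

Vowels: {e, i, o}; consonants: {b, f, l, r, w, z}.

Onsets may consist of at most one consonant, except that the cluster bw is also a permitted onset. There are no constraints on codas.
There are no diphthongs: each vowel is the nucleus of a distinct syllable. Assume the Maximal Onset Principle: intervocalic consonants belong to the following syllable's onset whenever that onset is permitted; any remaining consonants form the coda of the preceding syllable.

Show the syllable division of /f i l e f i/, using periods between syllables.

fi.le.fi

Nuclei (vowels): i, e, i → 3 syllables.
σ1/σ2 boundary: /l/ → onset of the next syllable (single consonants are always licit onsets).
σ2/σ3 boundary: /f/ → onset of the next syllable (single consonants are always licit onsets).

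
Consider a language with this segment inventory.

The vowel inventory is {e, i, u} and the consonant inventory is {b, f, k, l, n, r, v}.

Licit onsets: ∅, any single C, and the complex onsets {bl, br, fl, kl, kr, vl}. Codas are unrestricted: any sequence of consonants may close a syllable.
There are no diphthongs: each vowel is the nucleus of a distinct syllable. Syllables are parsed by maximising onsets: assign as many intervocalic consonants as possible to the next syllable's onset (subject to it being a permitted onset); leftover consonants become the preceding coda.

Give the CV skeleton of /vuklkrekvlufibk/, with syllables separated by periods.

The vowels are u, e, u, i — 4 nuclei, so 4 syllables.
/u…e/ gap (V1→V2): cluster /klkr/ — the longest permitted-onset suffix is /kr/; onset = /kr/, preceding coda = /kl/.
/e…u/ gap (V2→V3): cluster /kvl/ — the longest permitted-onset suffix is /vl/; onset = /vl/, preceding coda = /k/.
/u…i/ gap (V3→V4): /f/ → onset of the next syllable (single consonants are always licit onsets).
Putting it together: vukl.krek.vlu.fibk.
Mapping each syllable to C/V: /vukl/ → CVCC, /krek/ → CCVC, /vlu/ → CCV, /fibk/ → CVCC.

CVCC.CCVC.CCV.CVCC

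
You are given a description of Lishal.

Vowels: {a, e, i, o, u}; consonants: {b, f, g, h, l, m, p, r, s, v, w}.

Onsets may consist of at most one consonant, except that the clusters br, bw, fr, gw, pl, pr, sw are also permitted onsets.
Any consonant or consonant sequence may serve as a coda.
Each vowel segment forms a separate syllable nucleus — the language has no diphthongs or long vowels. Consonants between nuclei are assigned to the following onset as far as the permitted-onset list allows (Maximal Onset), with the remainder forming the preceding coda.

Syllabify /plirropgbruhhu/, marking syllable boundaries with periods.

plir.ropg.bruh.hu

Nuclei (vowels): i, o, u, u → 4 syllables.
V1 /i/ – V2 /o/: /rr/ — longest licit onset from the right is /r/, leaving /r/ as coda.
V2 /o/ – V3 /u/: /pgbr/ splits as /pg/ + /br/ (/br/ is the longest suffix that is a licit onset).
V3 /u/ – V4 /u/: /hh/ splits as /h/ + /h/ (/h/ is the longest suffix that is a licit onset).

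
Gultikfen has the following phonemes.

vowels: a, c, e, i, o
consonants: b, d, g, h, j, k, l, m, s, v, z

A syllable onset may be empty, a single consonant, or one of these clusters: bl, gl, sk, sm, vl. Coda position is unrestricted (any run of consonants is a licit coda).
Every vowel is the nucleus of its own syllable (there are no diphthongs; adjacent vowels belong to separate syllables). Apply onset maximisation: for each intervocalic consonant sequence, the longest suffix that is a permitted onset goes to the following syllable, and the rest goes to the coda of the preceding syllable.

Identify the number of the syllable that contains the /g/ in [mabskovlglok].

Nuclei (vowels): a, o, o → 3 syllables.
σ1/σ2 boundary: /bsk/ — longest licit onset from the right is /sk/, leaving /b/ as coda.
σ2/σ3 boundary: /vlgl/ splits as /vl/ + /gl/ (/gl/ is the longest suffix that is a licit onset).
Putting it together: mab.skovl.glok.
The /g/ is in the onset of syllable 3 (/glok/).

3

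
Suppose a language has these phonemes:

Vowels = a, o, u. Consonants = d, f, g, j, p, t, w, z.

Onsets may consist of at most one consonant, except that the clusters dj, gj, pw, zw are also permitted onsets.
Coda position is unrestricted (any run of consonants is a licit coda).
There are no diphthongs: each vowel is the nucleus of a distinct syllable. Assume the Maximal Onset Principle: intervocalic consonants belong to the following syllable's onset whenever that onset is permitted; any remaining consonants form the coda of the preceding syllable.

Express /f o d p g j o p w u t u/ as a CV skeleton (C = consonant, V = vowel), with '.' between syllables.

Vowels present: o, o, u, u; each is a nucleus, giving 4 syllables.
Between /o/ (V1) and /o/ (V2): /dpgj/ splits as /dp/ + /gj/ (/gj/ is the longest suffix that is a licit onset).
Between /o/ (V2) and /u/ (V3): /pw/ is a licit onset in full, so it all attaches to the next syllable.
Between /u/ (V3) and /u/ (V4): /t/ is a single consonant, so it becomes the next onset.
Putting it together: fodp.gjo.pwu.tu.
Mapping each syllable to C/V: /fodp/ → CVCC, /gjo/ → CCV, /pwu/ → CCV, /tu/ → CV.

CVCC.CCV.CCV.CV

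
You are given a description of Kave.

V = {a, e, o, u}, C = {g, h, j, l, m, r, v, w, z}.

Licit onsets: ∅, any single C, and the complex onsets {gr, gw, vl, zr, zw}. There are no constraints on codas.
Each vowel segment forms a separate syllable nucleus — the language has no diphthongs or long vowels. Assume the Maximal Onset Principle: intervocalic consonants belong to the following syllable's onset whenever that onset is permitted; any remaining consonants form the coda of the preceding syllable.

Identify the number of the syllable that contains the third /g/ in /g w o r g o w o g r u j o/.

Vowels present: o, o, o, u, o; each is a nucleus, giving 5 syllables.
/o…o/ gap (V1→V2): /rg/; trying suffixes from longest down, /g/ is the first permitted one, so coda /r/ | onset /g/.
/o…o/ gap (V2→V3): /w/ is a single consonant, so it becomes the next onset.
/o…u/ gap (V3→V4): cluster /gr/ — /gr/ is itself a permitted onset, so the whole cluster goes right; preceding coda = ∅.
/u…o/ gap (V4→V5): /j/ → onset of the next syllable (single consonants are always licit onsets).
Syllabification: gwor.go.wo.gru.jo.
The third /g/ is in the onset of syllable 4 (/gru/).

4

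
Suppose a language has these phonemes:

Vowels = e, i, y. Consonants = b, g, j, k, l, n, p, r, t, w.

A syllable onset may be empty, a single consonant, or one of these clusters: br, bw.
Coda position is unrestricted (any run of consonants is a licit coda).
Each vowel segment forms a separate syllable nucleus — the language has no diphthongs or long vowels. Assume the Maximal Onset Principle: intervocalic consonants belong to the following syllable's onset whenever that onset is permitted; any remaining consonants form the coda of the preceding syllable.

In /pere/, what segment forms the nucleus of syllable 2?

The vowels are e, e — 2 nuclei, so 2 syllables.
The second nucleus (vowel 2 from the left) is /e/.

e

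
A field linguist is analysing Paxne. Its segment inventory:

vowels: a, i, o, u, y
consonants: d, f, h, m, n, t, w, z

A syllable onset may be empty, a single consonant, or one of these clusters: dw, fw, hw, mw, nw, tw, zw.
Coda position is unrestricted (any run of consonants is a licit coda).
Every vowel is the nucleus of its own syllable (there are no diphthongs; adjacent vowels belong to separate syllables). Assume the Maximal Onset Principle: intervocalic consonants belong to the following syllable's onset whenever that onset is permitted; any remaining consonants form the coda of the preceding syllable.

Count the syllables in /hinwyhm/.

Vowels present: i, y; each is a nucleus, giving 2 syllables.

2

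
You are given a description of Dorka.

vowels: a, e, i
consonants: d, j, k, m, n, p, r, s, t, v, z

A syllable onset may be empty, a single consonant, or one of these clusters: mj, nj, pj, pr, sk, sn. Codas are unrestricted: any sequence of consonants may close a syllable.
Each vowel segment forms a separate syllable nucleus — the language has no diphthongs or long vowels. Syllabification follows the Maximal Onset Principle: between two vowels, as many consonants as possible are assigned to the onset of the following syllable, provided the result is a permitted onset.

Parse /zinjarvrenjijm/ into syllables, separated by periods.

zi.njarv.re.njijm

Nuclei (vowels): i, a, e, i → 4 syllables.
/i…a/ gap (V1→V2): cluster /nj/ — /nj/ is itself a permitted onset, so the whole cluster goes right; preceding coda = ∅.
/a…e/ gap (V2→V3): cluster /rvr/ — the longest permitted-onset suffix is /r/; onset = /r/, preceding coda = /rv/.
/e…i/ gap (V3→V4): cluster /nj/ — /nj/ is itself a permitted onset, so the whole cluster goes right; preceding coda = ∅.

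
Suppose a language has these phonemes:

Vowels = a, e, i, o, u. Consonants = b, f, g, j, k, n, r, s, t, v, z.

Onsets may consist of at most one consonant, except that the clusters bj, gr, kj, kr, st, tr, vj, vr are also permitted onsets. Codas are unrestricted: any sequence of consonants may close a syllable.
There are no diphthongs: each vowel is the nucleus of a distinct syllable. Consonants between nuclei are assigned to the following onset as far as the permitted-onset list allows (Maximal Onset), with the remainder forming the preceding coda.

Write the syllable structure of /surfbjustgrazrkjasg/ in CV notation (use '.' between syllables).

The vowels are u, u, a, a — 4 nuclei, so 4 syllables.
/u…u/ gap (V1→V2): /rfbj/ — longest licit onset from the right is /bj/, leaving /rf/ as coda.
/u…a/ gap (V2→V3): /stgr/ — longest licit onset from the right is /gr/, leaving /st/ as coda.
/a…a/ gap (V3→V4): /zrkj/ — longest licit onset from the right is /kj/, leaving /zr/ as coda.
Syllabification: surf.bjust.grazr.kjasg.
Mapping each syllable to C/V: /surf/ → CVCC, /bjust/ → CCVCC, /grazr/ → CCVCC, /kjasg/ → CCVCC.

CVCC.CCVCC.CCVCC.CCVCC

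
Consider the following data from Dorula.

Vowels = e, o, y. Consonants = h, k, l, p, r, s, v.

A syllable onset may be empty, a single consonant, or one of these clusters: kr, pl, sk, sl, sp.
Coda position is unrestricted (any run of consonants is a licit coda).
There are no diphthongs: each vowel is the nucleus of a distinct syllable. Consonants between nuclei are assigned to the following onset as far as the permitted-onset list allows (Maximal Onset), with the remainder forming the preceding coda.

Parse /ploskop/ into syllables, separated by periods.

Vowels present: o, o; each is a nucleus, giving 2 syllables.
/o…o/ gap (V1→V2): /sk/ — entire cluster is a permitted onset → onset /sk/, coda ∅.

plo.skop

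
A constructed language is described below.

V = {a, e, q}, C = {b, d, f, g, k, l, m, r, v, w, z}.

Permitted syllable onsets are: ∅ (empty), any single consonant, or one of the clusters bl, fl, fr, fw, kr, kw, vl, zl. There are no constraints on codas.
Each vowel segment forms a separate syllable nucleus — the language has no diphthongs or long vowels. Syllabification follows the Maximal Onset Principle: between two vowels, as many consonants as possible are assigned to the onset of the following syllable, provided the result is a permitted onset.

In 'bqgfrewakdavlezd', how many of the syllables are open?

2

The vowels are q, e, a, a, e — 5 nuclei, so 5 syllables.
σ1/σ2 boundary: /gfr/ splits as /g/ + /fr/ (/fr/ is the longest suffix that is a licit onset).
σ2/σ3 boundary: just /w/ — single C goes to the following onset.
σ3/σ4 boundary: cluster /kd/ — the longest permitted-onset suffix is /d/; onset = /d/, preceding coda = /k/.
σ4/σ5 boundary: /vl/ is a licit onset in full, so it all attaches to the next syllable.
So the parse is bqg.fre.wak.da.vlezd.
Classifying each syllable: /bqg/ (closed), /fre/ (open), /wak/ (closed), /da/ (open), /vlezd/ (closed).
Open syllables: 2.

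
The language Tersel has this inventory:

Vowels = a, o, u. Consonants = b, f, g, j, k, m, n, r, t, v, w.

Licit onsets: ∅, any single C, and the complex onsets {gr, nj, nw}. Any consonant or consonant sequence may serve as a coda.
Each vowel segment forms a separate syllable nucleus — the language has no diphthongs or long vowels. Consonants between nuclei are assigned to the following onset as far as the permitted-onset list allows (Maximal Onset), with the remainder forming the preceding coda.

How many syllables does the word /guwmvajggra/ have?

Nuclei (vowels): u, a, a → 3 syllables.

3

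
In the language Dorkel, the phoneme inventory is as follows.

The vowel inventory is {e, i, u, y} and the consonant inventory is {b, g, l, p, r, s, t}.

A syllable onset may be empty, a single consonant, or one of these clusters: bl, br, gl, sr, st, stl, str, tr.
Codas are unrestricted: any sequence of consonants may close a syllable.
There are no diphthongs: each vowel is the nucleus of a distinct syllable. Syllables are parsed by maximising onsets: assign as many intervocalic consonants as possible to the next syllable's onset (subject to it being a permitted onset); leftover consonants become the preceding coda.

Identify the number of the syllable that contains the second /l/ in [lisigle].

3

Nuclei (vowels): i, i, e → 3 syllables.
/i…i/ gap (V1→V2): /s/ → onset of the next syllable (single consonants are always licit onsets).
/i…e/ gap (V2→V3): cluster /gl/ — /gl/ is itself a permitted onset, so the whole cluster goes right; preceding coda = ∅.
So the parse is li.si.gle.
The second /l/ is in the onset of syllable 3 (/gle/).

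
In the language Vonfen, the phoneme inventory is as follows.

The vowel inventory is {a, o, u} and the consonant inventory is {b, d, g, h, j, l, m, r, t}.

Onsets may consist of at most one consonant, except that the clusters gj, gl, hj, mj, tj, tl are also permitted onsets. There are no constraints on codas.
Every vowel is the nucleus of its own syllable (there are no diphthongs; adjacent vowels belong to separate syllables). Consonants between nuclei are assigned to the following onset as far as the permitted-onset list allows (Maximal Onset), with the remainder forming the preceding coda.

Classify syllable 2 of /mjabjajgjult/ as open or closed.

Nuclei (vowels): a, a, u → 3 syllables.
σ1/σ2 boundary: cluster /bj/ — the longest permitted-onset suffix is /j/; onset = /j/, preceding coda = /b/.
σ2/σ3 boundary: /jgj/ splits as /j/ + /gj/ (/gj/ is the longest suffix that is a licit onset).
Syllabification: mjab.jaj.gjult.
Syllable 2 is /jaj/ with coda /j/, so it is closed.

closed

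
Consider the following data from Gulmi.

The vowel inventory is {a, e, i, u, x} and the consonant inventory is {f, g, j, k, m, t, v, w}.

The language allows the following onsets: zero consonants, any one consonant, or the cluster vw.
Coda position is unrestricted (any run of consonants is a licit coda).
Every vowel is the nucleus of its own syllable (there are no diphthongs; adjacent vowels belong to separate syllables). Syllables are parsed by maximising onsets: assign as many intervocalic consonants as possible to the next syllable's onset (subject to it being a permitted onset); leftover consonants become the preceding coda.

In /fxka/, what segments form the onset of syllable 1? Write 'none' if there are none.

f

Nuclei (vowels): x, a → 2 syllables.
V1 /x/ – V2 /a/: /k/ is a single consonant, so it becomes the next onset.
Syllabification: fx.ka.
Syllable 1 is /fx/: onset /f/, nucleus /x/, coda ∅.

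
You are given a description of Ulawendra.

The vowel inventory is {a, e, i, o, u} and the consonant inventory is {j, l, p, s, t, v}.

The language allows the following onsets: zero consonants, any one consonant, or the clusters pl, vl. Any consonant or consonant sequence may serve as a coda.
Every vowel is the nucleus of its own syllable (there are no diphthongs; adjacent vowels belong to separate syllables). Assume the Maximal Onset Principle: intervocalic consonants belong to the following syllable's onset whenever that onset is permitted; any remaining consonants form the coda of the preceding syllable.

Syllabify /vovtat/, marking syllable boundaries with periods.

Nuclei (vowels): o, a → 2 syllables.
σ1/σ2 boundary: /vt/ splits as /v/ + /t/ (/t/ is the longest suffix that is a licit onset).

vov.tat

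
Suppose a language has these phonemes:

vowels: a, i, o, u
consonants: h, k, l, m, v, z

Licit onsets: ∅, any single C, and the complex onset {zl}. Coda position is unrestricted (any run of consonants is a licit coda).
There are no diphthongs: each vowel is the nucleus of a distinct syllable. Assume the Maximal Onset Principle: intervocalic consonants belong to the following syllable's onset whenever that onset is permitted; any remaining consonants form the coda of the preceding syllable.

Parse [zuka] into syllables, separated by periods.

zu.ka

Vowels present: u, a; each is a nucleus, giving 2 syllables.
σ1/σ2 boundary: just /k/ — single C goes to the following onset.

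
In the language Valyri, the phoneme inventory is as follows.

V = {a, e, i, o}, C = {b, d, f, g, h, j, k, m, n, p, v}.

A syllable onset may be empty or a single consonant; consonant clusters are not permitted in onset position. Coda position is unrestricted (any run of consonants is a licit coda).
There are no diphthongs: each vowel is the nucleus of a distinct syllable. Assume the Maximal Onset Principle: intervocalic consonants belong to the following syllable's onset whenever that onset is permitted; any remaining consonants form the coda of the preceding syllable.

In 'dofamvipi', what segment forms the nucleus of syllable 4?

i

Vowels present: o, a, i, i; each is a nucleus, giving 4 syllables.
The fourth nucleus (vowel 4 from the left) is /i/.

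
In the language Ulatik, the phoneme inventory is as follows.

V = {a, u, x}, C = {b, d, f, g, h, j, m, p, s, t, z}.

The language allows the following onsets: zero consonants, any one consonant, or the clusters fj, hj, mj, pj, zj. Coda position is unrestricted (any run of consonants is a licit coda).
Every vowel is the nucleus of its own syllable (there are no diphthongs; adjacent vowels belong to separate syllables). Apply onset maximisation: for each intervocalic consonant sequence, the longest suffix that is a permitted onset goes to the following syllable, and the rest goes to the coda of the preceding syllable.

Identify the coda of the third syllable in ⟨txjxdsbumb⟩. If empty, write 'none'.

The vowels are x, x, u — 3 nuclei, so 3 syllables.
Between /x/ (V1) and /x/ (V2): /j/ is a single consonant, so it becomes the next onset.
Between /x/ (V2) and /u/ (V3): /dsb/; trying suffixes from longest down, /b/ is the first permitted one, so coda /ds/ | onset /b/.
Syllabification: tx.jxds.bumb.
Syllable 3 is /bumb/: onset /b/, nucleus /u/, coda /mb/.

mb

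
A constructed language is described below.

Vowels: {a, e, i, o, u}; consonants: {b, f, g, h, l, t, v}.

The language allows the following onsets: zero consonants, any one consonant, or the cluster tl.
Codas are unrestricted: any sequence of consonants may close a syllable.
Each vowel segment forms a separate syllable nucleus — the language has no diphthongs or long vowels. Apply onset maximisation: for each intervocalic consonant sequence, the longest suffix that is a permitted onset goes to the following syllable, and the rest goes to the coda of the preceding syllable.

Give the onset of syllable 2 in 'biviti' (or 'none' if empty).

v

Nuclei (vowels): i, i, i → 3 syllables.
/i…i/ gap (V1→V2): just /v/ — single C goes to the following onset.
/i…i/ gap (V2→V3): /t/ → onset of the next syllable (single consonants are always licit onsets).
Putting it together: bi.vi.ti.
Syllable 2 is /vi/: onset /v/, nucleus /i/, coda ∅.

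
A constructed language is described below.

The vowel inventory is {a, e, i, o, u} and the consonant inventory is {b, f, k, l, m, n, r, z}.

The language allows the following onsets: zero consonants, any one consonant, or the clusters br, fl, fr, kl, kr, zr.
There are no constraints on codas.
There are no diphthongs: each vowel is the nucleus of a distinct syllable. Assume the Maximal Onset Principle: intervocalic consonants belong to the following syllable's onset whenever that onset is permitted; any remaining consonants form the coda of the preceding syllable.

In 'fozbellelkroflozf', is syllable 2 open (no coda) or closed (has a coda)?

closed

Vowels present: o, e, e, o, o; each is a nucleus, giving 5 syllables.
V1 /o/ – V2 /e/: cluster /zb/ — the longest permitted-onset suffix is /b/; onset = /b/, preceding coda = /z/.
V2 /e/ – V3 /e/: /ll/; trying suffixes from longest down, /l/ is the first permitted one, so coda /l/ | onset /l/.
V3 /e/ – V4 /o/: /lkr/ — longest licit onset from the right is /kr/, leaving /l/ as coda.
V4 /o/ – V5 /o/: /fl/ is a licit onset in full, so it all attaches to the next syllable.
So the parse is foz.bel.lel.kro.flozf.
Syllable 2 is /bel/ with coda /l/, so it is closed.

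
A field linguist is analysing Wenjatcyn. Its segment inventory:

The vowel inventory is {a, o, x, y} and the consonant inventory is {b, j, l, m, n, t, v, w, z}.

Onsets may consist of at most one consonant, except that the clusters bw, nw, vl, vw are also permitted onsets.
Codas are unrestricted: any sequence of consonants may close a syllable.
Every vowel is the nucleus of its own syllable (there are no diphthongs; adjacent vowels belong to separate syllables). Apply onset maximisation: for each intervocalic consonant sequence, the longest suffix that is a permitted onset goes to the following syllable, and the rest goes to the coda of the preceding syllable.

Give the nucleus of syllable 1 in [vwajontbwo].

Vowels present: a, o, o; each is a nucleus, giving 3 syllables.
The first nucleus (vowel 1 from the left) is /a/.

a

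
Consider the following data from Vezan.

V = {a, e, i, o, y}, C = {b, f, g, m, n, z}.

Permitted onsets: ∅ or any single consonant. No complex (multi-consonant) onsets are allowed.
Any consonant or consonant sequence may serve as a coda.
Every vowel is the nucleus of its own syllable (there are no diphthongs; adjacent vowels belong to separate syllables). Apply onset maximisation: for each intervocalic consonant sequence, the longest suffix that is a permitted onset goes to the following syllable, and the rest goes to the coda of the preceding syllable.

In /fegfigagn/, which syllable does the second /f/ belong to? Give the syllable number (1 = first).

The vowels are e, i, a — 3 nuclei, so 3 syllables.
Between /e/ (V1) and /i/ (V2): /gf/ splits as /g/ + /f/ (/f/ is the longest suffix that is a licit onset).
Between /i/ (V2) and /a/ (V3): /g/ is a single consonant, so it becomes the next onset.
Result: feg.fi.gagn.
The second /f/ is in the onset of syllable 2 (/fi/).

2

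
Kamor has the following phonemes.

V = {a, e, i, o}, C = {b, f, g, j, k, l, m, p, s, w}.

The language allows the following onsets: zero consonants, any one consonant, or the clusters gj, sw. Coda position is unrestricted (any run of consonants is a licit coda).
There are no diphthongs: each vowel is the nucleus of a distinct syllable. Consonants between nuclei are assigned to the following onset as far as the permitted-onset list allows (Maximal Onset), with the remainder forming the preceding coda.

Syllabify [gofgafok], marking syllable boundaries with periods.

gof.ga.fok

The vowels are o, a, o — 3 nuclei, so 3 syllables.
σ1/σ2 boundary: cluster /fg/ — the longest permitted-onset suffix is /g/; onset = /g/, preceding coda = /f/.
σ2/σ3 boundary: just /f/ — single C goes to the following onset.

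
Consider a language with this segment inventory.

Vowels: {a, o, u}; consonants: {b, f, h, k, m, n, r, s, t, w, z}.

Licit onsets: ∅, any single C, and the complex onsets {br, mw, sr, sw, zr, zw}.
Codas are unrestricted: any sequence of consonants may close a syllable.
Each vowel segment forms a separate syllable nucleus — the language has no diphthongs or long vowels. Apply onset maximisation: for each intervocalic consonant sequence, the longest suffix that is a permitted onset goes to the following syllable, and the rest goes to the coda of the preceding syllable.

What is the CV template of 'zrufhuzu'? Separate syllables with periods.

CCVC.CV.CV

Nuclei (vowels): u, u, u → 3 syllables.
V1 /u/ – V2 /u/: /fh/; trying suffixes from longest down, /h/ is the first permitted one, so coda /f/ | onset /h/.
V2 /u/ – V3 /u/: /z/ is a single consonant, so it becomes the next onset.
Result: zruf.hu.zu.
Mapping each syllable to C/V: /zruf/ → CCVC, /hu/ → CV, /zu/ → CV.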